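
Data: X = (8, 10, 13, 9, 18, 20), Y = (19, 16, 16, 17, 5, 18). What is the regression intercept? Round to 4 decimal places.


a = ybar - b*xbar, where b = sum((xi-xbar)(yi-ybar)) / sum((xi-xbar)^2)
n = 6, xbar = 78/6 = 13, ybar = 91/6 ≈ 15.166667
Sxy = sum((xi-xbar)(yi-ybar)) = -60
Sxx = sum((xi-xbar)^2) = 124
b = Sxy / Sxx = -15/31 ≈ -0.483871
a = 15.166667 - (-0.483871) * 13 = 3991/186 ≈ 21.456989

21.4570


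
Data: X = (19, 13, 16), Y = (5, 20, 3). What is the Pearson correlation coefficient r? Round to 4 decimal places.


r = sum((xi-xbar)(yi-ybar)) / sqrt(sum((xi-xbar)^2) * sum((yi-ybar)^2))
n = 3, xbar = 48/3 = 16, ybar = 28/3 ≈ 9.333333
Sxy = sum((xi-xbar)(yi-ybar)) = -45
Sxx = sum((xi-xbar)^2) = 18
Syy = sum((yi-ybar)^2) = 518/3 ≈ 172.666667
sqrt(Sxx*Syy) ≈ 55.749439
r = Sxy / sqrt(Sxx*Syy) = -45 / 55.749439 ≈ -0.807183

-0.8072


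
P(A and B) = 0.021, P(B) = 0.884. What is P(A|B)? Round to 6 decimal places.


P(A|B) = P(A and B) / P(B) = 0.021 / 0.884 = 21/884 ≈ 0.02375566

0.023756


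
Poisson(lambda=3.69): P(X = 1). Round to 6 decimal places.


P = e^(-lam) * lam^k / k!
e^(-3.69) ≈ 0.02497200
lam^k = 3.69^1 = 3.69
k! = 1! = 1
P = 0.02497200 * 3.69 / 1 ≈ 0.092147

0.092147


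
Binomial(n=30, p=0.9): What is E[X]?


E[X] = n*p = 30 * 0.9 = 27

27


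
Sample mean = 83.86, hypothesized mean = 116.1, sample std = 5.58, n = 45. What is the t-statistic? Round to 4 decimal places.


t = (xbar - mu0) / (s/sqrt(n))
xbar - mu0 = 83.86 - 116.1 = -32.24
sqrt(45) ≈ 6.70820393
s/sqrt(n) = 5.58 / 6.70820393 ≈ 0.83181729
t = -32.24 / 0.83181729 ≈ -38.758512

-38.7585


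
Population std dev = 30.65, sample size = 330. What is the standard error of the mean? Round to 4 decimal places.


SE = sigma / sqrt(n)
sqrt(330) ≈ 18.165902
SE = 30.65 / 18.165902 ≈ 1.687227

1.6872


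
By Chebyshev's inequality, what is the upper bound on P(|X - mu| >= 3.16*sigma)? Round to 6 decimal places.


P <= 1/k^2
k^2 = 3.16^2 = 9.9856
1/k^2 = 1 / 9.9856 = 625/6241 ≈ 0.10014421

0.100144


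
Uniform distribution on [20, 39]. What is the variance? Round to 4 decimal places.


Var = (b-a)^2 / 12
(b-a)^2 = (39 - 20)^2 = 361
Var = 361/12 ≈ 30.083333

30.0833


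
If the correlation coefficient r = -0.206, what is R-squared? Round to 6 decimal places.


R^2 = r^2 = (-0.206)^2 = 0.042436

0.042436


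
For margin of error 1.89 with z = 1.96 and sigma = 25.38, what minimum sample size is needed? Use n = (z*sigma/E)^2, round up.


z*sigma/E = 1.96 * 25.38 / 1.89 = 26.32
(z*sigma/E)^2 = 692.7424
round up: n = 693

693


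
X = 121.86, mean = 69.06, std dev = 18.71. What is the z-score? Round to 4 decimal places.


z = (X - mu) / sigma
X - mu = 121.86 - 69.06 = 52.8
z = 52.8 / 18.71 = 5280/1871 ≈ 2.822020

2.8220


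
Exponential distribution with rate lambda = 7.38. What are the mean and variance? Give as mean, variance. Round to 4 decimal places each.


mean = 1/lam, var = 1/lam^2
mean = 1 / 7.38 = 50/369 ≈ 0.135501
lam^2 = 7.38^2 = 54.4644
var = 1 / 54.4644 ≈ 0.018361

0.1355, 0.0184


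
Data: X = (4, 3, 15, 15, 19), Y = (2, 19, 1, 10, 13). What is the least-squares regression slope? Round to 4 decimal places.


b = sum((xi-xbar)(yi-ybar)) / sum((xi-xbar)^2)
n = 5, xbar = 56/5 = 11.2, ybar = 45/5 = 9
Sxy = sum((xi-xbar)(yi-ybar)) = -27
Sxx = sum((xi-xbar)^2) = 208.8
b = Sxy / Sxx = -15/116 ≈ -0.129310

-0.1293


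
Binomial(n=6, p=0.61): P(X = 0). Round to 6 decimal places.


P = C(n,k) * p^k * (1-p)^(n-k)
C(6,0) = 1
p^k = 0.61^0 = 1
(1-p)^(n-k) = 0.39^6 ≈ 0.003518744
P = 1 * 1 * 0.003518744 ≈ 0.003519

0.003519


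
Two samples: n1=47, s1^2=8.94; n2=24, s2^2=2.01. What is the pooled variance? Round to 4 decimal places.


sp^2 = ((n1-1)*s1^2 + (n2-1)*s2^2)/(n1+n2-2)
(n1-1)*s1^2 = 46 * 8.94 = 411.24
(n2-1)*s2^2 = 23 * 2.01 = 46.23
numerator = 411.24 + 46.23 = 457.47
n1+n2-2 = 69
sp^2 = 457.47 / 69 = 6.63

6.6300


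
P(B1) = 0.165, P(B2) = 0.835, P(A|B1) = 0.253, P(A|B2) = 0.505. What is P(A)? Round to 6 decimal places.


P(A) = P(A|B1)*P(B1) + P(A|B2)*P(B2)
P(A|B1)*P(B1) = 0.253 * 0.165 = 0.041745
P(A|B2)*P(B2) = 0.505 * 0.835 = 0.421675
P(A) = 0.041745 + 0.421675 = 0.46342

0.463420


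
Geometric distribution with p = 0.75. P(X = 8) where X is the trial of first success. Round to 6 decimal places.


P = (1-p)^(k-1) * p
(1-p)^(k-1) = 0.25^7 ≈ 0.00006103516
P = 0.00006103516 * 0.75 ≈ 0.00004577637

0.000046


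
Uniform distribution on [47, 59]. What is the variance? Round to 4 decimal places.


Var = (b-a)^2 / 12
(b-a)^2 = (59 - 47)^2 = 144
Var = 144/12 = 12

12.0000


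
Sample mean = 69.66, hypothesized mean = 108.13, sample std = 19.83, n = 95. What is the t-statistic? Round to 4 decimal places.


t = (xbar - mu0) / (s/sqrt(n))
xbar - mu0 = 69.66 - 108.13 = -38.47
sqrt(95) ≈ 9.74679434
s/sqrt(n) = 19.83 / 9.74679434 ≈ 2.03451507
t = -38.47 / 2.03451507 ≈ -18.908683

-18.9087


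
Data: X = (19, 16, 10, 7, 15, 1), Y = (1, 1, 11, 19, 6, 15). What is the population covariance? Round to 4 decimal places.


Cov = (1/n)*sum((xi-xbar)(yi-ybar))
n = 6, xbar = 68/6 = 34/3 ≈ 11.333333, ybar = 53/6 ≈ 8.833333
sum((xi-xbar)(yi-ybar)) = -653/3 ≈ -217.666667
Cov = -217.666667 / 6 = -653/18 ≈ -36.277778

-36.2778


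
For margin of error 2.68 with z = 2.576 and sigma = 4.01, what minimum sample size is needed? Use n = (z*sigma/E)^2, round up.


z*sigma/E = 2.576 * 4.01 / 2.68 ≈ 3.854388
(z*sigma/E)^2 ≈ 14.856307
round up: n = 15

15


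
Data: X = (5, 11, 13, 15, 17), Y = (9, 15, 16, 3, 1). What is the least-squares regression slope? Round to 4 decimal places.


b = sum((xi-xbar)(yi-ybar)) / sum((xi-xbar)^2)
n = 5, xbar = 61/5 = 12.2, ybar = 44/5 = 8.8
Sxy = sum((xi-xbar)(yi-ybar)) = -56.8
Sxx = sum((xi-xbar)^2) = 84.8
b = Sxy / Sxx = -71/106 ≈ -0.669811

-0.6698


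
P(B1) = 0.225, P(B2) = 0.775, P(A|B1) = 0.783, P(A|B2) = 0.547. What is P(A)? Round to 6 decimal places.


P(A) = P(A|B1)*P(B1) + P(A|B2)*P(B2)
P(A|B1)*P(B1) = 0.783 * 0.225 = 0.176175
P(A|B2)*P(B2) = 0.547 * 0.775 = 0.423925
P(A) = 0.176175 + 0.423925 = 0.6001

0.600100


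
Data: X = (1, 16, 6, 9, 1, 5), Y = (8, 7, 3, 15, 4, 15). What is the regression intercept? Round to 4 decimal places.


a = ybar - b*xbar, where b = sum((xi-xbar)(yi-ybar)) / sum((xi-xbar)^2)
n = 6, xbar = 38/6 = 19/3 ≈ 6.333333, ybar = 52/6 = 26/3 ≈ 8.666667
Sxy = sum((xi-xbar)(yi-ybar)) = 68/3 ≈ 22.666667
Sxx = sum((xi-xbar)^2) = 478/3 ≈ 159.333333
b = Sxy / Sxx = 34/239 ≈ 0.142259
a = 8.666667 - 0.142259 * 6.333333 = 1856/239 ≈ 7.765690

7.7657


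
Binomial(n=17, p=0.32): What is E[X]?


E[X] = n*p = 17 * 0.32 = 5.44

5.44


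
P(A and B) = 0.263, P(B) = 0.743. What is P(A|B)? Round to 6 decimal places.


P(A|B) = P(A and B) / P(B) = 0.263 / 0.743 = 263/743 ≈ 0.35397039

0.353970


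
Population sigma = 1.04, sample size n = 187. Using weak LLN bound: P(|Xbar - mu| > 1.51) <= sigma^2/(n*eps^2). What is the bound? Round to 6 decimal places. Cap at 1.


bound = min(1, sigma^2/(n*eps^2))
sigma^2 = 1.04^2 = 1.0816
n*eps^2 = 187 * 1.51^2 = 187 * 2.2801 = 426.3787
sigma^2/(n*eps^2) = 1.0816 / 426.3787 ≈ 0.00253671

0.002537


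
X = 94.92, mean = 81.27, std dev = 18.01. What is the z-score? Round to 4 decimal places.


z = (X - mu) / sigma
X - mu = 94.92 - 81.27 = 13.65
z = 13.65 / 18.01 = 1365/1801 ≈ 0.757912

0.7579


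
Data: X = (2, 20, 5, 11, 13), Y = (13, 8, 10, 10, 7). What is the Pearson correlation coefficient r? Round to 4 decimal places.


r = sum((xi-xbar)(yi-ybar)) / sqrt(sum((xi-xbar)^2) * sum((yi-ybar)^2))
n = 5, xbar = 51/5 = 10.2, ybar = 48/5 = 9.6
Sxy = sum((xi-xbar)(yi-ybar)) = -52.6
Sxx = sum((xi-xbar)^2) = 198.8
Syy = sum((yi-ybar)^2) = 21.2
sqrt(Sxx*Syy) ≈ 64.919643
r = Sxy / sqrt(Sxx*Syy) = -52.6 / 64.919643 ≈ -0.810232

-0.8102


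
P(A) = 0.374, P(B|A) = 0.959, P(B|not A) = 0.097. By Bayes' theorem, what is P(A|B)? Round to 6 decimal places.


P(A|B) = P(B|A)*P(A) / P(B), P(B) = P(B|A)*P(A) + P(B|not A)*P(not A)
P(B|A)*P(A) = 0.959 * 0.374 = 0.358666
P(B|not A)*P(not A) = 0.097 * 0.626 = 0.060722
P(B) = 0.358666 + 0.060722 = 0.419388
P(A|B) = 0.358666 / 0.419388 ≈ 0.85521283

0.855213


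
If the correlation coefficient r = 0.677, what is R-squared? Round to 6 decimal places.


R^2 = r^2 = (0.677)^2 = 0.458329

0.458329


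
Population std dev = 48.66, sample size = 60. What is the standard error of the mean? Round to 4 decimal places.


SE = sigma / sqrt(n)
sqrt(60) ≈ 7.745967
SE = 48.66 / 7.745967 ≈ 6.281979

6.2820


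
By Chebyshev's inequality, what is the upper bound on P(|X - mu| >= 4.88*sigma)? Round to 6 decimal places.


P <= 1/k^2
k^2 = 4.88^2 = 23.8144
1/k^2 = 1 / 23.8144 ≈ 0.04199140

0.041991


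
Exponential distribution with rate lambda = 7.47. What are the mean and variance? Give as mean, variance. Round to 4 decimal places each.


mean = 1/lam, var = 1/lam^2
mean = 1 / 7.47 = 100/747 ≈ 0.133869
lam^2 = 7.47^2 = 55.8009
var = 1 / 55.8009 ≈ 0.017921

0.1339, 0.0179


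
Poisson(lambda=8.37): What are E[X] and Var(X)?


E[X] = Var(X) = lambda = 8.37

8.37, 8.37


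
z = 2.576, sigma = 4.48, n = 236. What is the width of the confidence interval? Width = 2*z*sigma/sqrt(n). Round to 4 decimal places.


width = 2*z*sigma/sqrt(n)
2*z*sigma = 2 * 2.576 * 4.48 = 23.08096
sqrt(236) ≈ 15.362291
width = 23.08096 / 15.362291 ≈ 1.502443

1.5024


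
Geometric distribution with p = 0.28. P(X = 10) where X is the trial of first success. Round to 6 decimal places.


P = (1-p)^(k-1) * p
(1-p)^(k-1) = 0.72^9 ≈ 0.05199870
P = 0.05199870 * 0.28 ≈ 0.01455964

0.014560


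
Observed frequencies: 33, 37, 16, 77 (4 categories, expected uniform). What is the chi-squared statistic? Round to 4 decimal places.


chi2 = sum((O-E)^2/E), E = total/4
total = 163, E = 163/4 = 40.75
(33 - 40.75)^2 / 40.75 = 60.0625 / 40.75 = 961/652 ≈ 1.473926
(37 - 40.75)^2 / 40.75 = 14.0625 / 40.75 = 225/652 ≈ 0.345092
(16 - 40.75)^2 / 40.75 = 612.5625 / 40.75 = 9801/652 ≈ 15.032209
(77 - 40.75)^2 / 40.75 = 1314.0625 / 40.75 = 21025/652 ≈ 32.246933
chi2 = 8003/163 ≈ 49.098160

49.0982


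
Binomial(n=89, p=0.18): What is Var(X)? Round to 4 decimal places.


Var = n*p*(1-p) = 89 * 0.18 * 0.82 = 13.1364

13.1364


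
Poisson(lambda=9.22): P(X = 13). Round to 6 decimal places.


P = e^(-lam) * lam^k / k!
e^(-9.22) ≈ 0.00009903869
lam^k = 9.22^13 ≈ 3479380888869.260162
k! = 13! = 6227020800
P = 0.00009903869 * 3479380888869.260162 / 6227020800 ≈ 0.055338

0.055338


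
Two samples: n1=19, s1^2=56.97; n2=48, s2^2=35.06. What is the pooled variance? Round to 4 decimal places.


sp^2 = ((n1-1)*s1^2 + (n2-1)*s2^2)/(n1+n2-2)
(n1-1)*s1^2 = 18 * 56.97 = 1025.46
(n2-1)*s2^2 = 47 * 35.06 = 1647.82
numerator = 1025.46 + 1647.82 = 2673.28
n1+n2-2 = 65
sp^2 = 2673.28 / 65 = 66832/1625 ≈ 41.127385

41.1274


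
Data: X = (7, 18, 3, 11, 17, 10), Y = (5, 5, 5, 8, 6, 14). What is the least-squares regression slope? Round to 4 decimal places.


b = sum((xi-xbar)(yi-ybar)) / sum((xi-xbar)^2)
n = 6, xbar = 66/6 = 11, ybar = 43/6 ≈ 7.166667
Sxy = sum((xi-xbar)(yi-ybar)) = -3
Sxx = sum((xi-xbar)^2) = 166
b = Sxy / Sxx = -3/166 ≈ -0.018072

-0.0181


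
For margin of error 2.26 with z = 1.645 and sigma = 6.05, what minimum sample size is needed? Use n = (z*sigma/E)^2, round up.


z*sigma/E = 1.645 * 6.05 / 2.26 = 39809/9040 ≈ 4.403650
(z*sigma/E)^2 ≈ 19.392137
round up: n = 20

20


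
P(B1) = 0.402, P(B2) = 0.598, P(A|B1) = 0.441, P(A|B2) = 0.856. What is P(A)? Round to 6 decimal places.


P(A) = P(A|B1)*P(B1) + P(A|B2)*P(B2)
P(A|B1)*P(B1) = 0.441 * 0.402 = 0.177282
P(A|B2)*P(B2) = 0.856 * 0.598 = 0.511888
P(A) = 0.177282 + 0.511888 = 0.68917

0.689170


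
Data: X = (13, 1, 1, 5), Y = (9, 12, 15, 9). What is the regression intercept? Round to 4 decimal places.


a = ybar - b*xbar, where b = sum((xi-xbar)(yi-ybar)) / sum((xi-xbar)^2)
n = 4, xbar = 20/4 = 5, ybar = 45/4 = 11.25
Sxy = sum((xi-xbar)(yi-ybar)) = -36
Sxx = sum((xi-xbar)^2) = 96
b = Sxy / Sxx = -0.375
a = 11.25 - (-0.375) * 5 = 13.125

13.1250


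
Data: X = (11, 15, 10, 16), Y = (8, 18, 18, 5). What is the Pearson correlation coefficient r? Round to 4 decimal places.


r = sum((xi-xbar)(yi-ybar)) / sqrt(sum((xi-xbar)^2) * sum((yi-ybar)^2))
n = 4, xbar = 52/4 = 13, ybar = 49/4 = 12.25
Sxy = sum((xi-xbar)(yi-ybar)) = -19
Sxx = sum((xi-xbar)^2) = 26
Syy = sum((yi-ybar)^2) = 136.75
sqrt(Sxx*Syy) ≈ 59.628014
r = Sxy / sqrt(Sxx*Syy) = -19 / 59.628014 ≈ -0.318642

-0.3186


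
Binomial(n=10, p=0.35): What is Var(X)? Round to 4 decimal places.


Var = n*p*(1-p) = 10 * 0.35 * 0.65 = 2.275

2.2750


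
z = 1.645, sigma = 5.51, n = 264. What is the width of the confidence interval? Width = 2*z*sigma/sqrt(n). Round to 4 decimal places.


width = 2*z*sigma/sqrt(n)
2*z*sigma = 2 * 1.645 * 5.51 = 18.1279
sqrt(264) ≈ 16.248077
width = 18.1279 / 16.248077 ≈ 1.115695

1.1157


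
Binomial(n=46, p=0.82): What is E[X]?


E[X] = n*p = 46 * 0.82 = 37.72

37.72


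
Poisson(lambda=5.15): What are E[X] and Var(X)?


E[X] = Var(X) = lambda = 5.15

5.15, 5.15


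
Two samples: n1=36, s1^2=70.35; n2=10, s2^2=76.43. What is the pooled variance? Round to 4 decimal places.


sp^2 = ((n1-1)*s1^2 + (n2-1)*s2^2)/(n1+n2-2)
(n1-1)*s1^2 = 35 * 70.35 = 2462.25
(n2-1)*s2^2 = 9 * 76.43 = 687.87
numerator = 2462.25 + 687.87 = 3150.12
n1+n2-2 = 44
sp^2 = 3150.12 / 44 = 78753/1100 ≈ 71.593636

71.5936


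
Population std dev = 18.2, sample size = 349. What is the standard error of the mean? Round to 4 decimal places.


SE = sigma / sqrt(n)
sqrt(349) ≈ 18.681542
SE = 18.2 / 18.681542 ≈ 0.974224

0.9742


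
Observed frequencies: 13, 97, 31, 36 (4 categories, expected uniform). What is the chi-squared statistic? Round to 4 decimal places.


chi2 = sum((O-E)^2/E), E = total/4
total = 177, E = 177/4 = 44.25
(13 - 44.25)^2 / 44.25 = 976.5625 / 44.25 = 15625/708 ≈ 22.069209
(97 - 44.25)^2 / 44.25 = 2782.5625 / 44.25 = 44521/708 ≈ 62.882768
(31 - 44.25)^2 / 44.25 = 175.5625 / 44.25 = 2809/708 ≈ 3.967514
(36 - 44.25)^2 / 44.25 = 68.0625 / 44.25 = 363/236 ≈ 1.538136
chi2 = 5337/59 ≈ 90.457627

90.4576


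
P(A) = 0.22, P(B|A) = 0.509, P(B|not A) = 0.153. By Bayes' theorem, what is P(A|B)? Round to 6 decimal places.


P(A|B) = P(B|A)*P(A) / P(B), P(B) = P(B|A)*P(A) + P(B|not A)*P(not A)
P(B|A)*P(A) = 0.509 * 0.22 = 0.11198
P(B|not A)*P(not A) = 0.153 * 0.78 = 0.11934
P(B) = 0.11198 + 0.11934 = 0.23132
P(A|B) = 0.11198 / 0.23132 ≈ 0.48409130

0.484091


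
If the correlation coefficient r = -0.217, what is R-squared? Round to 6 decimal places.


R^2 = r^2 = (-0.217)^2 = 0.047089

0.047089


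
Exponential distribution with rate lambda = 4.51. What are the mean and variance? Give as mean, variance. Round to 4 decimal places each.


mean = 1/lam, var = 1/lam^2
mean = 1 / 4.51 = 100/451 ≈ 0.221729
lam^2 = 4.51^2 = 20.3401
var = 1 / 20.3401 ≈ 0.049164

0.2217, 0.0492


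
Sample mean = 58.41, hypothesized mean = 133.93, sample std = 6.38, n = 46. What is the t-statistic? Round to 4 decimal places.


t = (xbar - mu0) / (s/sqrt(n))
xbar - mu0 = 58.41 - 133.93 = -75.52
sqrt(46) ≈ 6.78232998
s/sqrt(n) = 6.38 / 6.78232998 ≈ 0.94067968
t = -75.52 / 0.94067968 ≈ -80.282376

-80.2824


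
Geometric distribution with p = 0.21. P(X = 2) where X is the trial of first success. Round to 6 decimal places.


P = (1-p)^(k-1) * p
(1-p)^(k-1) = 0.79^1 = 0.79
P = 0.79 * 0.21 = 0.1659

0.165900


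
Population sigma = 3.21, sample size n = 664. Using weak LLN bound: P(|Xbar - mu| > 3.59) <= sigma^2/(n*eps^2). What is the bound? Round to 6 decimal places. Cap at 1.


bound = min(1, sigma^2/(n*eps^2))
sigma^2 = 3.21^2 = 10.3041
n*eps^2 = 664 * 3.59^2 = 664 * 12.8881 = 8557.6984
sigma^2/(n*eps^2) = 10.3041 / 8557.6984 ≈ 0.00120407

0.001204


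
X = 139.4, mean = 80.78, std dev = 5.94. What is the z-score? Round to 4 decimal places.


z = (X - mu) / sigma
X - mu = 139.4 - 80.78 = 58.62
z = 58.62 / 5.94 = 977/99 ≈ 9.868687

9.8687


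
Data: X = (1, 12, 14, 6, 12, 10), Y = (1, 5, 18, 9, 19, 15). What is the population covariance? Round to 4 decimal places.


Cov = (1/n)*sum((xi-xbar)(yi-ybar))
n = 6, xbar = 55/6 ≈ 9.166667, ybar = 67/6 ≈ 11.166667
sum((xi-xbar)(yi-ybar)) = 785/6 ≈ 130.833333
Cov = 130.833333 / 6 = 785/36 ≈ 21.805556

21.8056


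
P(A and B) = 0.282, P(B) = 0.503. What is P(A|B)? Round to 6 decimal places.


P(A|B) = P(A and B) / P(B) = 0.282 / 0.503 = 282/503 ≈ 0.56063618

0.560636


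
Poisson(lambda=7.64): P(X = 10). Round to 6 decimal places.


P = e^(-lam) * lam^k / k!
e^(-7.64) ≈ 0.0004808285
lam^k = 7.64^10 ≈ 677537887.581671
k! = 10! = 3628800
P = 0.0004808285 * 677537887.581671 / 3628800 ≈ 0.089776

0.089776


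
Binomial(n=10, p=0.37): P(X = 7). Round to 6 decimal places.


P = C(n,k) * p^k * (1-p)^(n-k)
C(10,7) = 120
p^k = 0.37^7 ≈ 0.0009493188
(1-p)^(n-k) = 0.63^3 = 0.250047
P = 120 * 0.0009493188 * 0.250047 ≈ 0.028485

0.028485


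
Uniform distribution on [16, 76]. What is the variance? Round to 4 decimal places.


Var = (b-a)^2 / 12
(b-a)^2 = (76 - 16)^2 = 3600
Var = 3600/12 = 300

300.0000


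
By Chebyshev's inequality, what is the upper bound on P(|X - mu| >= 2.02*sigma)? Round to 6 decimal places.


P <= 1/k^2
k^2 = 2.02^2 = 4.0804
1/k^2 = 1 / 4.0804 ≈ 0.24507401

0.245074


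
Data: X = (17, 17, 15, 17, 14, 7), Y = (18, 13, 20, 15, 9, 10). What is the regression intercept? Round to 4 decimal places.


a = ybar - b*xbar, where b = sum((xi-xbar)(yi-ybar)) / sum((xi-xbar)^2)
n = 6, xbar = 87/6 = 14.5, ybar = 85/6 ≈ 14.166667
Sxy = sum((xi-xbar)(yi-ybar)) = 45.5
Sxx = sum((xi-xbar)^2) = 75.5
b = Sxy / Sxx = 91/151 ≈ 0.602649
a = 14.166667 - 0.602649 * 14.5 = 2459/453 ≈ 5.428256

5.4283


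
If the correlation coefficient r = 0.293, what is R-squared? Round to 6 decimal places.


R^2 = r^2 = (0.293)^2 = 0.085849

0.085849


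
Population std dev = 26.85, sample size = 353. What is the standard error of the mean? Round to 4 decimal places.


SE = sigma / sqrt(n)
sqrt(353) ≈ 18.788294
SE = 26.85 / 18.788294 ≈ 1.429081

1.4291


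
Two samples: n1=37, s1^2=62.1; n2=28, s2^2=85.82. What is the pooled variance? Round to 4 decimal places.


sp^2 = ((n1-1)*s1^2 + (n2-1)*s2^2)/(n1+n2-2)
(n1-1)*s1^2 = 36 * 62.1 = 2235.6
(n2-1)*s2^2 = 27 * 85.82 = 2317.14
numerator = 2235.6 + 2317.14 = 4552.74
n1+n2-2 = 63
sp^2 = 4552.74 / 63 = 25293/350 ≈ 72.265714

72.2657


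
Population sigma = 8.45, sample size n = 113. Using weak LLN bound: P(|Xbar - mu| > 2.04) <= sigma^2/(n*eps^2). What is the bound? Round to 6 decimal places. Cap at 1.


bound = min(1, sigma^2/(n*eps^2))
sigma^2 = 8.45^2 = 71.4025
n*eps^2 = 113 * 2.04^2 = 113 * 4.1616 = 470.2608
sigma^2/(n*eps^2) = 71.4025 / 470.2608 ≈ 0.15183596

0.151836


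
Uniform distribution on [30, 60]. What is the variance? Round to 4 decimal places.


Var = (b-a)^2 / 12
(b-a)^2 = (60 - 30)^2 = 900
Var = 900/12 = 75

75.0000


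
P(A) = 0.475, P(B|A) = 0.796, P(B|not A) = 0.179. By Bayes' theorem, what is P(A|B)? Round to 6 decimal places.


P(A|B) = P(B|A)*P(A) / P(B), P(B) = P(B|A)*P(A) + P(B|not A)*P(not A)
P(B|A)*P(A) = 0.796 * 0.475 = 0.3781
P(B|not A)*P(not A) = 0.179 * 0.525 = 0.093975
P(B) = 0.3781 + 0.093975 = 0.472075
P(A|B) = 0.3781 / 0.472075 ≈ 0.80093206

0.800932


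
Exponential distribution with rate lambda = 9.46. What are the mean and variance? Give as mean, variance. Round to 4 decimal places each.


mean = 1/lam, var = 1/lam^2
mean = 1 / 9.46 = 50/473 ≈ 0.105708
lam^2 = 9.46^2 = 89.4916
var = 1 / 89.4916 ≈ 0.011174

0.1057, 0.0112


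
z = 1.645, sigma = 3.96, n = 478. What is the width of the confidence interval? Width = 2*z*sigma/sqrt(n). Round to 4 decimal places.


width = 2*z*sigma/sqrt(n)
2*z*sigma = 2 * 1.645 * 3.96 = 13.0284
sqrt(478) ≈ 21.863211
width = 13.0284 / 21.863211 ≈ 0.595905

0.5959


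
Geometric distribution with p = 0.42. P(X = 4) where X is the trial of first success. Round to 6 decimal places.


P = (1-p)^(k-1) * p
(1-p)^(k-1) = 0.58^3 = 0.195112
P = 0.195112 * 0.42 = 0.08194704

0.081947


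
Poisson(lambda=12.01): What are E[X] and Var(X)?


E[X] = Var(X) = lambda = 12.01

12.01, 12.01


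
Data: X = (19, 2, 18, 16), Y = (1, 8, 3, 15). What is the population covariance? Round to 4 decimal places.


Cov = (1/n)*sum((xi-xbar)(yi-ybar))
n = 4, xbar = 55/4 = 13.75, ybar = 27/4 = 6.75
sum((xi-xbar)(yi-ybar)) = -42.25
Cov = -42.25 / 4 = -10.5625

-10.5625


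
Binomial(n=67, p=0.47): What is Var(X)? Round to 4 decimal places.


Var = n*p*(1-p) = 67 * 0.47 * 0.53 = 16.6897

16.6897


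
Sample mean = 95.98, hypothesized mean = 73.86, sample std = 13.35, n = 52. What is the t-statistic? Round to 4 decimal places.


t = (xbar - mu0) / (s/sqrt(n))
xbar - mu0 = 95.98 - 73.86 = 22.12
sqrt(52) ≈ 7.21110255
s/sqrt(n) = 13.35 / 7.21110255 ≈ 1.85131190
t = 22.12 / 1.85131190 ≈ 11.948284

11.9483


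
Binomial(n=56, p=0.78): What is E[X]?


E[X] = n*p = 56 * 0.78 = 43.68

43.68


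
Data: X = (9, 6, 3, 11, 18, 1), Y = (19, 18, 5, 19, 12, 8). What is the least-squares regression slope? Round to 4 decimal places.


b = sum((xi-xbar)(yi-ybar)) / sum((xi-xbar)^2)
n = 6, xbar = 48/6 = 8, ybar = 81/6 = 13.5
Sxy = sum((xi-xbar)(yi-ybar)) = 79
Sxx = sum((xi-xbar)^2) = 188
b = Sxy / Sxx = 79/188 ≈ 0.420213

0.4202


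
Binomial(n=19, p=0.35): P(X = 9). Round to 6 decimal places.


P = C(n,k) * p^k * (1-p)^(n-k)
C(19,9) = 92378
p^k = 0.35^9 ≈ 0.00007881564
(1-p)^(n-k) = 0.65^10 ≈ 0.01346274
P = 92378 * 0.00007881564 * 0.01346274 ≈ 0.098020

0.098020


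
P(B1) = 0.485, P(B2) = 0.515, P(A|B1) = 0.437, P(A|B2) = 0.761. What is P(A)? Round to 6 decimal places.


P(A) = P(A|B1)*P(B1) + P(A|B2)*P(B2)
P(A|B1)*P(B1) = 0.437 * 0.485 = 0.211945
P(A|B2)*P(B2) = 0.761 * 0.515 = 0.391915
P(A) = 0.211945 + 0.391915 = 0.60386

0.603860


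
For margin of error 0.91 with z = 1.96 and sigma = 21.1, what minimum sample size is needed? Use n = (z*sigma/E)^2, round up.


z*sigma/E = 1.96 * 21.1 / 0.91 = 2954/65 ≈ 45.446154
(z*sigma/E)^2 = 8726116/4225 ≈ 2065.352899
round up: n = 2066

2066


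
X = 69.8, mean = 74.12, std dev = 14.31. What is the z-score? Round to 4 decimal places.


z = (X - mu) / sigma
X - mu = 69.8 - 74.12 = -4.32
z = -4.32 / 14.31 = -16/53 ≈ -0.301887

-0.3019


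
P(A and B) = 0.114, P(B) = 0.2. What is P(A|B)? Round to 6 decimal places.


P(A|B) = P(A and B) / P(B) = 0.114 / 0.2 = 0.57

0.570000


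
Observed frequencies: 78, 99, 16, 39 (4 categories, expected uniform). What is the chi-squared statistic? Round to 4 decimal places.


chi2 = sum((O-E)^2/E), E = total/4
total = 232, E = 232/4 = 58
(78 - 58)^2 / 58 = 400 / 58 = 200/29 ≈ 6.896552
(99 - 58)^2 / 58 = 1681 / 58 = 1681/58 ≈ 28.982759
(16 - 58)^2 / 58 = 1764 / 58 = 882/29 ≈ 30.413793
(39 - 58)^2 / 58 = 361 / 58 = 361/58 ≈ 6.224138
chi2 = 2103/29 ≈ 72.517241

72.5172


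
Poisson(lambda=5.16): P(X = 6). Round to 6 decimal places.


P = e^(-lam) * lam^k / k!
e^(-5.16) ≈ 0.005741700
lam^k = 5.16^6 ≈ 18875.488923
k! = 6! = 720
P = 0.005741700 * 18875.488923 / 720 ≈ 0.150524

0.150524


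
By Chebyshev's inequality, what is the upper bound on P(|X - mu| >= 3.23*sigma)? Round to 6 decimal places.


P <= 1/k^2
k^2 = 3.23^2 = 10.4329
1/k^2 = 1 / 10.4329 ≈ 0.09585063

0.095851


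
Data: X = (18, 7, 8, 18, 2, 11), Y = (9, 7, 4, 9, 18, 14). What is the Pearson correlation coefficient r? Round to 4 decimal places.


r = sum((xi-xbar)(yi-ybar)) / sqrt(sum((xi-xbar)^2) * sum((yi-ybar)^2))
n = 6, xbar = 64/6 = 32/3 ≈ 10.666667, ybar = 61/6 ≈ 10.166667
Sxy = sum((xi-xbar)(yi-ybar)) = -167/3 ≈ -55.666667
Sxx = sum((xi-xbar)^2) = 610/3 ≈ 203.333333
Syy = sum((yi-ybar)^2) = 761/6 ≈ 126.833333
sqrt(Sxx*Syy) ≈ 160.590923
r = Sxy / sqrt(Sxx*Syy) = -55.666667 / 160.590923 ≈ -0.346636

-0.3466


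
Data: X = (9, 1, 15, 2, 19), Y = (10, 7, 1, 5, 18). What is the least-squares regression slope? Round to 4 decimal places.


b = sum((xi-xbar)(yi-ybar)) / sum((xi-xbar)^2)
n = 5, xbar = 46/5 = 9.2, ybar = 41/5 = 8.2
Sxy = sum((xi-xbar)(yi-ybar)) = 86.8
Sxx = sum((xi-xbar)^2) = 248.8
b = Sxy / Sxx = 217/622 ≈ 0.348875

0.3489


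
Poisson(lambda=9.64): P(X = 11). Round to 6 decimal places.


P = e^(-lam) * lam^k / k!
e^(-9.64) ≈ 0.00006507305
lam^k = 9.64^11 ≈ 66810907817.989050
k! = 11! = 39916800
P = 0.00006507305 * 66810907817.989050 / 39916800 ≈ 0.108916

0.108916


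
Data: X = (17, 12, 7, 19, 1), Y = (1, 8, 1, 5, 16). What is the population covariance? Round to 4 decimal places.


Cov = (1/n)*sum((xi-xbar)(yi-ybar))
n = 5, xbar = 56/5 = 11.2, ybar = 31/5 = 6.2
sum((xi-xbar)(yi-ybar)) = -116.2
Cov = -116.2 / 5 = -23.24

-23.2400


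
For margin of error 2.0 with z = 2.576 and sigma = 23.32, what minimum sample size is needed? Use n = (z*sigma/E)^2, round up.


z*sigma/E = 2.576 * 23.32 / 2.0 = 30.03616
(z*sigma/E)^2 ≈ 902.170908
round up: n = 903

903


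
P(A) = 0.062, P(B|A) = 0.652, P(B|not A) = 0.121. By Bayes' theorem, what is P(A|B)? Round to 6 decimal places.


P(A|B) = P(B|A)*P(A) / P(B), P(B) = P(B|A)*P(A) + P(B|not A)*P(not A)
P(B|A)*P(A) = 0.652 * 0.062 = 0.040424
P(B|not A)*P(not A) = 0.121 * 0.938 = 0.113498
P(B) = 0.040424 + 0.113498 = 0.153922
P(A|B) = 0.040424 / 0.153922 ≈ 0.26262653

0.262627


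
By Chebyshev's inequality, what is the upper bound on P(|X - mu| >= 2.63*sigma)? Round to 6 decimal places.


P <= 1/k^2
k^2 = 2.63^2 = 6.9169
1/k^2 = 1 / 6.9169 ≈ 0.14457344

0.144573


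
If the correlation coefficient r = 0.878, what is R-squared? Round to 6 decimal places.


R^2 = r^2 = (0.878)^2 = 0.770884

0.770884


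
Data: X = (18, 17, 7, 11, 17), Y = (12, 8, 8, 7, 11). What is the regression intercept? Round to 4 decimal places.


a = ybar - b*xbar, where b = sum((xi-xbar)(yi-ybar)) / sum((xi-xbar)^2)
n = 5, xbar = 70/5 = 14, ybar = 46/5 = 9.2
Sxy = sum((xi-xbar)(yi-ybar)) = 28
Sxx = sum((xi-xbar)^2) = 92
b = Sxy / Sxx = 7/23 ≈ 0.304348
a = 9.2 - 0.304348 * 14 = 568/115 ≈ 4.939130

4.9391


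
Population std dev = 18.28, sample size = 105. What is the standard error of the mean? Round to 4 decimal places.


SE = sigma / sqrt(n)
sqrt(105) ≈ 10.246951
SE = 18.28 / 10.246951 ≈ 1.783945

1.7839


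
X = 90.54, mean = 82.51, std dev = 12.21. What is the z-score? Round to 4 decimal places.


z = (X - mu) / sigma
X - mu = 90.54 - 82.51 = 8.03
z = 8.03 / 12.21 = 73/111 ≈ 0.657658

0.6577


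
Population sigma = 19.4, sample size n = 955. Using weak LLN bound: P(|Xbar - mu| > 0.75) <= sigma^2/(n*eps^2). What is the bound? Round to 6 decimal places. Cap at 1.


bound = min(1, sigma^2/(n*eps^2))
sigma^2 = 19.4^2 = 376.36
n*eps^2 = 955 * 0.75^2 = 955 * 0.5625 = 537.1875
sigma^2/(n*eps^2) = 376.36 / 537.1875 ≈ 0.70061198

0.700612


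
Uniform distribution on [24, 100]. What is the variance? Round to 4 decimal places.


Var = (b-a)^2 / 12
(b-a)^2 = (100 - 24)^2 = 5776
Var = 5776/12 ≈ 481.333333

481.3333


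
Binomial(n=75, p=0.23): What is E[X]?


E[X] = n*p = 75 * 0.23 = 17.25

17.25


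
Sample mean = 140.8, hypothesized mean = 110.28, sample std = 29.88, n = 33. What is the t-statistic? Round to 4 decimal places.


t = (xbar - mu0) / (s/sqrt(n))
xbar - mu0 = 140.8 - 110.28 = 30.52
sqrt(33) ≈ 5.74456265
s/sqrt(n) = 29.88 / 5.74456265 ≈ 5.20144036
t = 30.52 / 5.20144036 ≈ 5.867605

5.8676


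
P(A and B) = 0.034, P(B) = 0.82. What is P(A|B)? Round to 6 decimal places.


P(A|B) = P(A and B) / P(B) = 0.034 / 0.82 = 17/410 ≈ 0.04146341

0.041463


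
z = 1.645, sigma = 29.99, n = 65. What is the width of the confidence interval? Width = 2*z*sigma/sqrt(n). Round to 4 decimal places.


width = 2*z*sigma/sqrt(n)
2*z*sigma = 2 * 1.645 * 29.99 = 98.6671
sqrt(65) ≈ 8.062258
width = 98.6671 / 8.062258 ≈ 12.238148

12.2381


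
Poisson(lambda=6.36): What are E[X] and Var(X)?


E[X] = Var(X) = lambda = 6.36

6.36, 6.36


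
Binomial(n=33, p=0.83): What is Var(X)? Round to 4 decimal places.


Var = n*p*(1-p) = 33 * 0.83 * 0.17 = 4.6563

4.6563


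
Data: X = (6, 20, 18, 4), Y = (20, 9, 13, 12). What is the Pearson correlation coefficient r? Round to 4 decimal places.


r = sum((xi-xbar)(yi-ybar)) / sqrt(sum((xi-xbar)^2) * sum((yi-ybar)^2))
n = 4, xbar = 48/4 = 12, ybar = 54/4 = 13.5
Sxy = sum((xi-xbar)(yi-ybar)) = -66
Sxx = sum((xi-xbar)^2) = 200
Syy = sum((yi-ybar)^2) = 65
sqrt(Sxx*Syy) ≈ 114.017543
r = Sxy / sqrt(Sxx*Syy) = -66 / 114.017543 ≈ -0.578858

-0.5789


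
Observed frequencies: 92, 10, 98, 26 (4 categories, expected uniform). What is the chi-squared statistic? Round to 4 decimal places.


chi2 = sum((O-E)^2/E), E = total/4
total = 226, E = 226/4 = 56.5
(92 - 56.5)^2 / 56.5 = 1260.25 / 56.5 = 5041/226 ≈ 22.305310
(10 - 56.5)^2 / 56.5 = 2162.25 / 56.5 = 8649/226 ≈ 38.269912
(98 - 56.5)^2 / 56.5 = 1722.25 / 56.5 = 6889/226 ≈ 30.482301
(26 - 56.5)^2 / 56.5 = 930.25 / 56.5 = 3721/226 ≈ 16.464602
chi2 = 12150/113 ≈ 107.522124

107.5221


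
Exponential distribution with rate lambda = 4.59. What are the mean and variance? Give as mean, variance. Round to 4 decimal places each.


mean = 1/lam, var = 1/lam^2
mean = 1 / 4.59 = 100/459 ≈ 0.217865
lam^2 = 4.59^2 = 21.0681
var = 1 / 21.0681 ≈ 0.047465

0.2179, 0.0475


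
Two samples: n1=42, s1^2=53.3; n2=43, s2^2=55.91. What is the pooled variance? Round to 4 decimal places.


sp^2 = ((n1-1)*s1^2 + (n2-1)*s2^2)/(n1+n2-2)
(n1-1)*s1^2 = 41 * 53.3 = 2185.3
(n2-1)*s2^2 = 42 * 55.91 = 2348.22
numerator = 2185.3 + 2348.22 = 4533.52
n1+n2-2 = 83
sp^2 = 4533.52 / 83 = 113338/2075 ≈ 54.620723

54.6207


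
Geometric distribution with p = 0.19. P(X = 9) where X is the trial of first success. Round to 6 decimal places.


P = (1-p)^(k-1) * p
(1-p)^(k-1) = 0.81^8 ≈ 0.1853020
P = 0.1853020 * 0.19 ≈ 0.03520738

0.035207


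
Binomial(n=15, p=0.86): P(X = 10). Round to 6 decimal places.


P = C(n,k) * p^k * (1-p)^(n-k)
C(15,10) = 3003
p^k = 0.86^10 ≈ 0.2213016
(1-p)^(n-k) = 0.14^5 = 0.0000537824
P = 3003 * 0.2213016 * 0.0000537824 ≈ 0.035742

0.035742


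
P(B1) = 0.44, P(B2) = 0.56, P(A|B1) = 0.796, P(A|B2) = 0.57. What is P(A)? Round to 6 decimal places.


P(A) = P(A|B1)*P(B1) + P(A|B2)*P(B2)
P(A|B1)*P(B1) = 0.796 * 0.44 = 0.35024
P(A|B2)*P(B2) = 0.57 * 0.56 = 0.3192
P(A) = 0.35024 + 0.3192 = 0.66944

0.669440


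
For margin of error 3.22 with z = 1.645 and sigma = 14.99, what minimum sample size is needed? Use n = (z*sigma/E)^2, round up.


z*sigma/E = 1.645 * 14.99 / 3.22 = 70453/9200 ≈ 7.657935
(z*sigma/E)^2 ≈ 58.643965
round up: n = 59

59


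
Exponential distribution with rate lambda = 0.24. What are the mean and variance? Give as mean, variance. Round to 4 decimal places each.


mean = 1/lam, var = 1/lam^2
mean = 1 / 0.24 = 25/6 ≈ 4.166667
lam^2 = 0.24^2 = 0.0576
var = 1 / 0.0576 = 625/36 ≈ 17.361111

4.1667, 17.3611


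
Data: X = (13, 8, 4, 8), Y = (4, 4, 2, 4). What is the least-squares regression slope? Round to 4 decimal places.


b = sum((xi-xbar)(yi-ybar)) / sum((xi-xbar)^2)
n = 4, xbar = 33/4 = 8.25, ybar = 14/4 = 3.5
Sxy = sum((xi-xbar)(yi-ybar)) = 8.5
Sxx = sum((xi-xbar)^2) = 40.75
b = Sxy / Sxx = 34/163 ≈ 0.208589

0.2086


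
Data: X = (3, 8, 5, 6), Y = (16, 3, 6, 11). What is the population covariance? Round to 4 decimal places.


Cov = (1/n)*sum((xi-xbar)(yi-ybar))
n = 4, xbar = 22/4 = 5.5, ybar = 36/4 = 9
sum((xi-xbar)(yi-ybar)) = -30
Cov = -30 / 4 = -7.5

-7.5000


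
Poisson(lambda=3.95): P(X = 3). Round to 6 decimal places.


P = e^(-lam) * lam^k / k!
e^(-3.95) ≈ 0.01925470
lam^k = 3.95^3 = 61.629875
k! = 3! = 6
P = 0.01925470 * 61.629875 / 6 ≈ 0.197777

0.197777


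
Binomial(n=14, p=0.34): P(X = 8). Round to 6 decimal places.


P = C(n,k) * p^k * (1-p)^(n-k)
C(14,8) = 3003
p^k = 0.34^8 ≈ 0.0001785794
(1-p)^(n-k) = 0.66^6 ≈ 0.08265395
P = 3003 * 0.0001785794 * 0.08265395 ≈ 0.044325

0.044325


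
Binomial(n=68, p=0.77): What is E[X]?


E[X] = n*p = 68 * 0.77 = 52.36

52.36


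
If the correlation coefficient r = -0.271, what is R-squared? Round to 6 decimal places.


R^2 = r^2 = (-0.271)^2 = 0.073441

0.073441


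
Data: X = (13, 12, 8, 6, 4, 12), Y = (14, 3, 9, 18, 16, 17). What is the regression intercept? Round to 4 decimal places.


a = ybar - b*xbar, where b = sum((xi-xbar)(yi-ybar)) / sum((xi-xbar)^2)
n = 6, xbar = 55/6 ≈ 9.166667, ybar = 77/6 ≈ 12.833333
Sxy = sum((xi-xbar)(yi-ybar)) = -239/6 ≈ -39.833333
Sxx = sum((xi-xbar)^2) = 413/6 ≈ 68.833333
b = Sxy / Sxx = -239/413 ≈ -0.578692
a = 12.833333 - (-0.578692) * 9.166667 = 7491/413 ≈ 18.138015

18.1380


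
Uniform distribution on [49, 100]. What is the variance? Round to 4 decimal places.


Var = (b-a)^2 / 12
(b-a)^2 = (100 - 49)^2 = 2601
Var = 2601/12 = 216.75

216.7500


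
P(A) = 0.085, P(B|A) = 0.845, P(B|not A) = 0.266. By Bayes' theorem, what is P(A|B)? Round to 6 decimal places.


P(A|B) = P(B|A)*P(A) / P(B), P(B) = P(B|A)*P(A) + P(B|not A)*P(not A)
P(B|A)*P(A) = 0.845 * 0.085 = 0.071825
P(B|not A)*P(not A) = 0.266 * 0.915 = 0.24339
P(B) = 0.071825 + 0.24339 = 0.315215
P(A|B) = 0.071825 / 0.315215 ≈ 0.22786035

0.227860


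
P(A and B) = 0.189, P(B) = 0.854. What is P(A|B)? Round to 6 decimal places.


P(A|B) = P(A and B) / P(B) = 0.189 / 0.854 = 27/122 ≈ 0.22131148

0.221311


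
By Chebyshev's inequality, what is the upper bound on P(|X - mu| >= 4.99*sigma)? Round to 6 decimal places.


P <= 1/k^2
k^2 = 4.99^2 = 24.9001
1/k^2 = 1 / 24.9001 ≈ 0.04016048

0.040160


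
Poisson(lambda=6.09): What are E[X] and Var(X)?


E[X] = Var(X) = lambda = 6.09

6.09, 6.09


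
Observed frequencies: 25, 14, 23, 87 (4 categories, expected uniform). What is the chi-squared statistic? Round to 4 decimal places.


chi2 = sum((O-E)^2/E), E = total/4
total = 149, E = 149/4 = 37.25
(25 - 37.25)^2 / 37.25 = 150.0625 / 37.25 = 2401/596 ≈ 4.028523
(14 - 37.25)^2 / 37.25 = 540.5625 / 37.25 = 8649/596 ≈ 14.511745
(23 - 37.25)^2 / 37.25 = 203.0625 / 37.25 = 3249/596 ≈ 5.451342
(87 - 37.25)^2 / 37.25 = 2475.0625 / 37.25 = 39601/596 ≈ 66.444631
chi2 = 13475/149 ≈ 90.436242

90.4362


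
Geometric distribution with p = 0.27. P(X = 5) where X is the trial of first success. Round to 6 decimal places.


P = (1-p)^(k-1) * p
(1-p)^(k-1) = 0.73^4 ≈ 0.2839824
P = 0.2839824 * 0.27 ≈ 0.07667525

0.076675


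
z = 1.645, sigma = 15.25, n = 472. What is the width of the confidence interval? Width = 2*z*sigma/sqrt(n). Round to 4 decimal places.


width = 2*z*sigma/sqrt(n)
2*z*sigma = 2 * 1.645 * 15.25 = 50.1725
sqrt(472) ≈ 21.725561
width = 50.1725 / 21.725561 ≈ 2.309377

2.3094


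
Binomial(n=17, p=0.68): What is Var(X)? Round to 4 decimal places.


Var = n*p*(1-p) = 17 * 0.68 * 0.32 = 3.6992

3.6992


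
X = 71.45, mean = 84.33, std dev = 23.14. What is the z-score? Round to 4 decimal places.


z = (X - mu) / sigma
X - mu = 71.45 - 84.33 = -12.88
z = -12.88 / 23.14 = -644/1157 ≈ -0.556612

-0.5566


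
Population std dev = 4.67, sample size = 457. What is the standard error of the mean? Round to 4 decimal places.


SE = sigma / sqrt(n)
sqrt(457) ≈ 21.377558
SE = 4.67 / 21.377558 ≈ 0.218453

0.2185


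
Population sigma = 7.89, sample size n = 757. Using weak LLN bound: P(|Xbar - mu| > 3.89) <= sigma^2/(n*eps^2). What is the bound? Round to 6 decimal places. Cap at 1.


bound = min(1, sigma^2/(n*eps^2))
sigma^2 = 7.89^2 = 62.2521
n*eps^2 = 757 * 3.89^2 = 757 * 15.1321 = 11454.9997
sigma^2/(n*eps^2) = 62.2521 / 11454.9997 ≈ 0.00543449

0.005434


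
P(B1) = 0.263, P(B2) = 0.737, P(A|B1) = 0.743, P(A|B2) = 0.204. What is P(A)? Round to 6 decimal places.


P(A) = P(A|B1)*P(B1) + P(A|B2)*P(B2)
P(A|B1)*P(B1) = 0.743 * 0.263 = 0.195409
P(A|B2)*P(B2) = 0.204 * 0.737 = 0.150348
P(A) = 0.195409 + 0.150348 = 0.345757

0.345757


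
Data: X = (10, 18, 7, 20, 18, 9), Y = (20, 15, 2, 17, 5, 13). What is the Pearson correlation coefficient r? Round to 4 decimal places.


r = sum((xi-xbar)(yi-ybar)) / sqrt(sum((xi-xbar)^2) * sum((yi-ybar)^2))
n = 6, xbar = 82/6 = 41/3 ≈ 13.666667, ybar = 72/6 = 12
Sxy = sum((xi-xbar)(yi-ybar)) = 47
Sxx = sum((xi-xbar)^2) = 472/3 ≈ 157.333333
Syy = sum((yi-ybar)^2) = 248
sqrt(Sxx*Syy) ≈ 197.531432
r = Sxy / sqrt(Sxx*Syy) = 47 / 197.531432 ≈ 0.237937

0.2379


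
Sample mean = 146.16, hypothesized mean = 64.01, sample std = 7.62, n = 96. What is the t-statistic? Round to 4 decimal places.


t = (xbar - mu0) / (s/sqrt(n))
xbar - mu0 = 146.16 - 64.01 = 82.15
sqrt(96) ≈ 9.79795897
s/sqrt(n) = 7.62 / 9.79795897 ≈ 0.77771299
t = 82.15 / 0.77771299 ≈ 105.630227

105.6302


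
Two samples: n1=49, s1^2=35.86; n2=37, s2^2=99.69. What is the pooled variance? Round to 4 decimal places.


sp^2 = ((n1-1)*s1^2 + (n2-1)*s2^2)/(n1+n2-2)
(n1-1)*s1^2 = 48 * 35.86 = 1721.28
(n2-1)*s2^2 = 36 * 99.69 = 3588.84
numerator = 1721.28 + 3588.84 = 5310.12
n1+n2-2 = 84
sp^2 = 5310.12 / 84 = 44251/700 ≈ 63.215714

63.2157


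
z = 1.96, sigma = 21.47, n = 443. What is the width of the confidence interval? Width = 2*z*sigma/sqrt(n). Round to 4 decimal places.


width = 2*z*sigma/sqrt(n)
2*z*sigma = 2 * 1.96 * 21.47 = 84.1624
sqrt(443) ≈ 21.047565
width = 84.1624 / 21.047565 ≈ 3.998676

3.9987


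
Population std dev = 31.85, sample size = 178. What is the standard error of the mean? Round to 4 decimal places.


SE = sigma / sqrt(n)
sqrt(178) ≈ 13.341664
SE = 31.85 / 13.341664 ≈ 2.387258

2.3873


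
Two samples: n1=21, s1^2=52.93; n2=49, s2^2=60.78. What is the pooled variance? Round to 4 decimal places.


sp^2 = ((n1-1)*s1^2 + (n2-1)*s2^2)/(n1+n2-2)
(n1-1)*s1^2 = 20 * 52.93 = 1058.6
(n2-1)*s2^2 = 48 * 60.78 = 2917.44
numerator = 1058.6 + 2917.44 = 3976.04
n1+n2-2 = 68
sp^2 = 3976.04 / 68 = 99401/1700 ≈ 58.471176

58.4712


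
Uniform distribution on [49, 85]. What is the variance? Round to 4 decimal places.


Var = (b-a)^2 / 12
(b-a)^2 = (85 - 49)^2 = 1296
Var = 1296/12 = 108

108.0000


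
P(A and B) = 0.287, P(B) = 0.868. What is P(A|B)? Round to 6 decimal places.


P(A|B) = P(A and B) / P(B) = 0.287 / 0.868 = 41/124 ≈ 0.33064516

0.330645


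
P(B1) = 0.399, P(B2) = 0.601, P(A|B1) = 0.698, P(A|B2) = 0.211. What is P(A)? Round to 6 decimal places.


P(A) = P(A|B1)*P(B1) + P(A|B2)*P(B2)
P(A|B1)*P(B1) = 0.698 * 0.399 = 0.278502
P(A|B2)*P(B2) = 0.211 * 0.601 = 0.126811
P(A) = 0.278502 + 0.126811 = 0.405313

0.405313


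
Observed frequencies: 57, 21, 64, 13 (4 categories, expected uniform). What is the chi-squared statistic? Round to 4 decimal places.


chi2 = sum((O-E)^2/E), E = total/4
total = 155, E = 155/4 = 38.75
(57 - 38.75)^2 / 38.75 = 333.0625 / 38.75 = 5329/620 ≈ 8.595161
(21 - 38.75)^2 / 38.75 = 315.0625 / 38.75 = 5041/620 ≈ 8.130645
(64 - 38.75)^2 / 38.75 = 637.5625 / 38.75 = 10201/620 ≈ 16.453226
(13 - 38.75)^2 / 38.75 = 663.0625 / 38.75 = 10609/620 ≈ 17.111290
chi2 = 1559/31 ≈ 50.290323

50.2903


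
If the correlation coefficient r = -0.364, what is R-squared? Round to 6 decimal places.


R^2 = r^2 = (-0.364)^2 = 0.132496

0.132496


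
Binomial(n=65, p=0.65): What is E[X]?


E[X] = n*p = 65 * 0.65 = 42.25

42.25


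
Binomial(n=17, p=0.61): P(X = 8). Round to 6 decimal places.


P = C(n,k) * p^k * (1-p)^(n-k)
C(17,8) = 24310
p^k = 0.61^8 ≈ 0.01917073
(1-p)^(n-k) = 0.39^9 ≈ 0.0002087284
P = 24310 * 0.01917073 * 0.0002087284 ≈ 0.097276

0.097276
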